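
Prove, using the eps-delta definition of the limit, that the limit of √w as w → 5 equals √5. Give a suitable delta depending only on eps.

Let eps > 0. We want delta > 0 such that 0 < |w − 5| < delta implies |√w − √5| < eps.
Multiplying by the conjugate, |√w − √5| = |w − 5|/(√w + √5).
Restrict delta ≤ 5 so that |w − 5| < 5 forces w > 0, and then √w + √5 > √5.
Hence |√w − √5| < |w − 5|/√5, which is < eps once |w − 5| < √5·eps.
Take delta = min(5, √5·eps). If 0 < |w − 5| < delta then w > 0 and |√w − √5| < |w − 5|/√5 < eps.

delta = min(5, √5·eps)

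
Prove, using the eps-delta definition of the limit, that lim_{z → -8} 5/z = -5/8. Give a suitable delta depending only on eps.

delta = min(4, (32/5)eps)

Let eps > 0. We seek delta > 0 such that 0 < |z + 8| < delta implies |5/z + 5/8| < eps.
|5/z + 5/8| = 5·|-8 − z|/(8·|z|) = 5|z + 8|/(8|z|).
Require delta ≤ 4 so that |z| > 8 − 4 = 4, hence 8|z| > 32.
Then |5/z + 5/8| < 5|z + 8|/32, which is < eps when |z + 8| < (32/5)eps.
Take delta = min(4, (32/5)eps). Then 0 < |z + 8| < delta gives both |z + 8| < 4 and |z + 8| < (32/5)eps, so |5/z + 5/8| < eps.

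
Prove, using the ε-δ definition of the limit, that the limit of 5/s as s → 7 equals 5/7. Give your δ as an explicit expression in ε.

Let ε > 0. We seek δ > 0 such that 0 < |s − 7| < δ implies |5/s − (5/7)| < ε.
|5/s − (5/7)| = 5·|7 − s|/(7·|s|) = 5|s − 7|/(7|s|).
Require δ ≤ 7/2 so that |s| > 7 − 7/2 = 7/2, hence 7|s| > 49/2.
Then |5/s − (5/7)| < 5|s − 7|/(49/2), which is < ε when |s − 7| < (49/10)ε.
Take δ = min(7/2, (49/10)ε). Then 0 < |s − 7| < δ gives both |s − 7| < 7/2 and |s − 7| < (49/10)ε, so |5/s − (5/7)| < ε.

δ = min(7/2, (49/10)ε)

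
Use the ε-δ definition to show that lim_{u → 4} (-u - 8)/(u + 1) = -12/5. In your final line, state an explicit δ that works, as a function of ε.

δ = min(5/2, (25/14)ε)

Suppose ε > 0. We want δ > 0 with 0 < |u − 4| < δ ⇒ |(-u - 8)/(u + 1) + 12/5| < ε.
Combining over a common denominator, (-u - 8)/(u + 1) + 12/5 = [(-u - 8)·5 − (-12)·(u + 1)] / [5·(u + 1)] = 7(u − 4) / (5(u + 1)).
So |(-u - 8)/(u + 1) + 12/5| = 7|u − 4| / (5·|u + 1|).
Restrict δ ≤ 5/2. Then |u − 4| < 5/2 gives |u + 1| = |(u − 4) + 5| ≥ 5 − 5/2 = 5/2.
Hence |(-u - 8)/(u + 1) + 12/5| < 7|u − 4|/(5·(5/2)) = (14/25)|u − 4|, which is < ε once |u − 4| < (25/14)ε.
Take δ = min(5/2, (25/14)ε). Then 0 < |u − 4| < δ forces both bounds, so |(-u - 8)/(u + 1) + 12/5| < ε.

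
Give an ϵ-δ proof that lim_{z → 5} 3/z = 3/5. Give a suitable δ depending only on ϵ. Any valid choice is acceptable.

δ = min(5/2, (25/6)ϵ)

Let ϵ > 0 be given. We seek δ > 0 such that 0 < |z − 5| < δ implies |3/z − (3/5)| < ϵ.
|3/z − (3/5)| = 3·|5 − z|/(5·|z|) = 3|z − 5|/(5|z|).
Restrict δ ≤ 5/2. Then |z − 5| < 5/2 gives |z| > 5/2, so 5|z| > 25/2.
Then |3/z − (3/5)| < 3|z − 5|/(25/2), which is < ϵ when |z − 5| < (25/6)ϵ.
Take δ = min(5/2, (25/6)ϵ). Then 0 < |z − 5| < δ gives both |z − 5| < 5/2 and |z − 5| < (25/6)ϵ, so |3/z − (3/5)| < ϵ.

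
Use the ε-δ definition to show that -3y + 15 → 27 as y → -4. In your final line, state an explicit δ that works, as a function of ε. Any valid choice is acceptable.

Let ε > 0 be given. We need δ > 0 so that 0 < |y + 4| < δ implies |(-3y + 15) − 27| < ε.
|(-3y + 15) − 27| = |-3y - 12| = 3|y + 4|.
Thus it suffices that |y + 4| < ε/3.
Choosing δ = ε/3 gives |(-3y + 15) − 27| = 3|y + 4| < ε whenever |y + 4| < δ.

δ = ε/3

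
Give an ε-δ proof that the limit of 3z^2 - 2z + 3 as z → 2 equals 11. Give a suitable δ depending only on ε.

Fix ε > 0. We want δ > 0 such that 0 < |z − 2| < δ implies |(3z^2 - 2z + 3) − 11| < ε.
(3z^2 - 2z + 3) − 11 = 3z^2 - 2z - 8 = (z − 2)(3z + 4).
So |(3z^2 - 2z + 3) − 11| = |z − 2|·|3z + 4|.
Assume first that |z − 2| < 1, so |z| < 3. Then |3z + 4| ≤ 3·3 + 4 = 13.
Hence |(3z^2 - 2z + 3) − 11| ≤ 13|z − 2| < ε provided |z − 2| < ε/13.
Take δ = min(1, ε/13). Then 0 < |z − 2| < δ gives both |z − 2| < 1 and |z − 2| < ε/13, so |(3z^2 - 2z + 3) − 11| < ε.

δ = min(1, ε/13)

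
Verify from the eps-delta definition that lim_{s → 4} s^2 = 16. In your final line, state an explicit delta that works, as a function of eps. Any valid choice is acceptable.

delta = min(2, eps/10)

Let eps > 0. We seek delta > 0 with 0 < |s − 4| < delta ⇒ |s^2 − 16| < eps.
Factor: s^2 − 16 = (s − 4)(s + 4), so |s^2 − 16| = |s − 4|·|s + 4|.
Restrict delta ≤ 2. Then |s − 4| < 2 gives |s| < 6, so by the triangle inequality |s + 4| ≤ 6 + 4 = 10.
Hence |s^2 − 16| ≤ 10|s − 4|, which is < eps once |s − 4| < eps/10.
Take delta = min(2, eps/10). If 0 < |s − 4| < delta then both bounds hold and |s^2 − 16| ≤ 10|s − 4| < 10·(eps/10) = eps.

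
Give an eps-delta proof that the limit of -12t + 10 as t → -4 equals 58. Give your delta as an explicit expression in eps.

Fix eps > 0. We need delta > 0 so that 0 < |t + 4| < delta implies |(-12t + 10) − 58| < eps.
Since (-12t + 10) − 58 = -12(t + 4), we have |(-12t + 10) − 58| = 12|t + 4|.
Thus it suffices that |t + 4| < eps/12.
Take delta = eps/12. If 0 < |t + 4| < delta then |(-12t + 10) − 58| = 12|t + 4| < 12·(eps/12) = eps.

delta = eps/12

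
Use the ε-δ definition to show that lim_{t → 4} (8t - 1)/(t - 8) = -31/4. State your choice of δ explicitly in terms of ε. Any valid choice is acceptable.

Suppose ε > 0. We want δ > 0 with 0 < |t − 4| < δ ⇒ |(8t - 1)/(t - 8) + 31/4| < ε.
Combining over a common denominator, (8t - 1)/(t - 8) + 31/4 = [(8t - 1)·(-4) − 31·(t - 8)] / [(-4)·(t - 8)] = -63(t − 4) / ((-4)(t - 8)).
So |(8t - 1)/(t - 8) + 31/4| = 63|t − 4| / (4·|t − 8|).
Require δ ≤ 2, so |t − 8| ≥ |-4| − |t − 4| > 4 − 2 = 2.
Hence |(8t - 1)/(t - 8) + 31/4| < 63|t − 4|/(4·2) = (63/8)|t − 4|, which is < ε once |t − 4| < (8/63)ε.
Take δ = min(2, (8/63)ε). Then 0 < |t − 4| < δ forces both bounds, so |(8t - 1)/(t - 8) + 31/4| < ε.

δ = min(2, (8/63)ε)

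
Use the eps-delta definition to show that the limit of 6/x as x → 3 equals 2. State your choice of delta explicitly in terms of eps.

Let eps > 0. We seek delta > 0 such that 0 < |x − 3| < delta implies |6/x − 2| < eps.
|6/x − 2| = 6·|3 − x|/(3·|x|) = 6|x − 3|/(3|x|).
Require delta ≤ 3/2 so that |x| > 3 − 3/2 = 3/2, hence 3|x| > 9/2.
Then |6/x − 2| < 6|x − 3|/(9/2), which is < eps when |x − 3| < (3/4)eps.
Take delta = min(3/2, (3/4)eps). Then 0 < |x − 3| < delta gives both |x − 3| < 3/2 and |x − 3| < (3/4)eps, so |6/x − 2| < eps.

delta = min(3/2, (3/4)eps)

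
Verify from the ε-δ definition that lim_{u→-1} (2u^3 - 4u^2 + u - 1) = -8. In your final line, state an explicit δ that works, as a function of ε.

Let ε > 0 be given. We want δ > 0 such that 0 < |u + 1| < δ implies |(2u^3 - 4u^2 + u - 1) + 8| < ε.
(2u^3 - 4u^2 + u - 1) + 8 = 2u^3 - 4u^2 + u + 7 = (u + 1)(2u^2 - 6u + 7).
So |(2u^3 - 4u^2 + u - 1) + 8| = |u + 1|·|2u^2 - 6u + 7|.
Assume first that |u + 1| < 2, so |u| < 3. Then |2u^2 - 6u + 7| ≤ 2·3^2 + 6·3 + 7 = 43.
Hence |(2u^3 - 4u^2 + u - 1) + 8| ≤ 43|u + 1| < ε provided |u + 1| < ε/43.
Choosing δ = min(2, ε/43) ensures both conditions, hence |(2u^3 - 4u^2 + u - 1) + 8| < ε.

δ = min(2, ε/43)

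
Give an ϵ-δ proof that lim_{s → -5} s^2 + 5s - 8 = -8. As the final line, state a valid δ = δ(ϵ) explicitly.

Suppose ϵ > 0. We want δ > 0 such that 0 < |s + 5| < δ implies |(s^2 + 5s - 8) + 8| < ϵ.
(s^2 + 5s - 8) + 8 = s^2 + 5s = (s + 5)(s).
So |(s^2 + 5s - 8) + 8| = |s + 5|·|s|.
Require δ ≤ 2. Then |s + 5| < 2 gives |s| < 7, and by the triangle inequality |s| ≤ 7 = 7.
Hence |(s^2 + 5s - 8) + 8| ≤ 7|s + 5| < ϵ provided |s + 5| < ϵ/7.
Choosing δ = min(2, ϵ/7) ensures both conditions, hence |(s^2 + 5s - 8) + 8| < ϵ.

δ = min(2, ϵ/7)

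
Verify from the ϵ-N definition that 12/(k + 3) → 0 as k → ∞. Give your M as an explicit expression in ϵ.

Let ϵ > 0. For k ≥ 1, |12/(k + 3) − 0| = 12/(k + 3) ≤ 12/k.
We need 12/k < ϵ, i.e. k > 12/ϵ.
Take M = 12/ϵ. If k > M then |12/(k + 3)| ≤ 12/k < ϵ.

M = 12/ϵ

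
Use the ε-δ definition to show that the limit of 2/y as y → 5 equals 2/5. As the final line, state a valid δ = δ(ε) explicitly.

Let ε > 0 be given. We seek δ > 0 such that 0 < |y − 5| < δ implies |2/y − (2/5)| < ε.
|2/y − (2/5)| = 2·|5 − y|/(5·|y|) = 2|y − 5|/(5|y|).
Require δ ≤ 5/2 so that |y| > 5 − 5/2 = 5/2, hence 5|y| > 25/2.
Then |2/y − (2/5)| < 2|y − 5|/(25/2), which is < ε when |y − 5| < (25/4)ε.
Take δ = min(5/2, (25/4)ε). Then 0 < |y − 5| < δ gives both |y − 5| < 5/2 and |y − 5| < (25/4)ε, so |2/y − (2/5)| < ε.

δ = min(5/2, (25/4)ε)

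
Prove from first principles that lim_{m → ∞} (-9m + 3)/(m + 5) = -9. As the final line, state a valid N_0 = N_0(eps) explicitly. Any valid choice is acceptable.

Let eps > 0. For m ≥ 1, |(-9m + 3)/(m + 5) + 9| = |48|/((m + 5)) = 48/((m + 5)).
Since m + 5 ≥ m for m ≥ 1, this is ≤ 48/(m) = 48/m.
So |(-9m + 3)/(m + 5) + 9| < eps whenever m > 48/eps.
Take N_0 = 48/eps. If m > N_0 then |(-9m + 3)/(m + 5) + 9| ≤ 48/m < eps.

N_0 = 48/eps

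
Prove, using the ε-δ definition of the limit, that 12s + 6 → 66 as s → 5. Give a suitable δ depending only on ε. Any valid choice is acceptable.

δ = ε/12

Let ε > 0. We need δ > 0 so that 0 < |s − 5| < δ implies |(12s + 6) − 66| < ε.
|(12s + 6) − 66| = |12s - 60| = 12|s − 5|.
So 12|s − 5| < ε exactly when |s − 5| < ε/12.
Choosing δ = ε/12 gives |(12s + 6) − 66| = 12|s − 5| < ε whenever |s − 5| < δ.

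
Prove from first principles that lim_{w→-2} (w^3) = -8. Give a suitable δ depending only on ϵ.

Let ϵ > 0. We seek δ > 0 with 0 < |w + 2| < δ ⇒ |w^3 + 8| < ϵ.
Factor: w^3 + 8 = (w + 2)(w^2 - 2w + 4), so |w^3 + 8| = |w + 2|·|w^2 - 2w + 4|.
Restrict δ ≤ 1. Then |w + 2| < 1 gives |w| < 3, so by the triangle inequality |w^2 - 2w + 4| ≤ 3^2 + 2·3 + 4 = 19.
Hence |w^3 + 8| ≤ 19|w + 2|, which is < ϵ once |w + 2| < ϵ/19.
Take δ = min(1, ϵ/19). If 0 < |w + 2| < δ then both bounds hold and |w^3 + 8| ≤ 19|w + 2| < 19·(ϵ/19) = ϵ.

δ = min(1, ϵ/19)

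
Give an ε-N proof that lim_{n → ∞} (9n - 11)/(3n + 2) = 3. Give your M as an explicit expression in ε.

Let ε > 0. For n ≥ 1, |(9n - 11)/(3n + 2) − 3| = |-51|/(3(3n + 2)) = 51/(3(3n + 2)).
Since 3n + 2 ≥ 3n for n ≥ 1, this is ≤ 51/(3·3n) = (17/3)/n.
So |(9n - 11)/(3n + 2) − 3| < ε whenever n > (17/3)/ε.
Take M = (17/3)/ε. If n > M then |(9n - 11)/(3n + 2) − 3| ≤ (17/3)/n < ε.

M = (17/3)/ε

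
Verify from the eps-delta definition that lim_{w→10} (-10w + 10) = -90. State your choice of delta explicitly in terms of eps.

delta = eps/10

Let eps > 0 be given. We need delta > 0 so that 0 < |w − 10| < delta implies |(-10w + 10) + 90| < eps.
Since (-10w + 10) + 90 = -10(w − 10), we have |(-10w + 10) + 90| = 10|w − 10|.
So 10|w − 10| < eps exactly when |w − 10| < eps/10.
Take delta = eps/10. If 0 < |w − 10| < delta then |(-10w + 10) + 90| = 10|w − 10| < 10·(eps/10) = eps.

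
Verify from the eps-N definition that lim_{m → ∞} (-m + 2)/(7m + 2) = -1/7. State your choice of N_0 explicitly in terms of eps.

N_0 = (16/49)/eps

Let eps > 0. For m ≥ 1, |(-m + 2)/(7m + 2) + 1/7| = |16|/(7(7m + 2)) = 16/(7(7m + 2)).
Since 7m + 2 ≥ 7m for m ≥ 1, this is ≤ 16/(7·7m) = (16/49)/m.
So |(-m + 2)/(7m + 2) + 1/7| < eps whenever m > (16/49)/eps.
Take N_0 = (16/49)/eps. If m > N_0 then |(-m + 2)/(7m + 2) + 1/7| ≤ (16/49)/m < eps.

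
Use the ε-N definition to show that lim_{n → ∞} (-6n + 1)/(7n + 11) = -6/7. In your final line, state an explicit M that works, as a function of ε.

Let ε > 0 be given. For n ≥ 1, |(-6n + 1)/(7n + 11) + 6/7| = |73|/(7(7n + 11)) = 73/(7(7n + 11)).
Since 7n + 11 ≥ 7n for n ≥ 1, this is ≤ 73/(7·7n) = (73/49)/n.
So |(-6n + 1)/(7n + 11) + 6/7| < ε whenever n > (73/49)/ε.
Take M = (73/49)/ε. If n > M then |(-6n + 1)/(7n + 11) + 6/7| ≤ (73/49)/n < ε.

M = (73/49)/ε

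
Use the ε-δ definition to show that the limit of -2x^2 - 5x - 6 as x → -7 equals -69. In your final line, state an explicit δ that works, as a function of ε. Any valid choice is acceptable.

δ = min(1, ε/25)

Fix ε > 0. We want δ > 0 such that 0 < |x + 7| < δ implies |(-2x^2 - 5x - 6) + 69| < ε.
(-2x^2 - 5x - 6) + 69 = -2x^2 - 5x + 63 = (x + 7)(-2x + 9).
So |(-2x^2 - 5x - 6) + 69| = |x + 7|·|-2x + 9|.
Assume first that |x + 7| < 1, so |x| < 8. Then |-2x + 9| ≤ 2·8 + 9 = 25.
Hence |(-2x^2 - 5x - 6) + 69| ≤ 25|x + 7| < ε provided |x + 7| < ε/25.
Take δ = min(1, ε/25). Then 0 < |x + 7| < δ gives both |x + 7| < 1 and |x + 7| < ε/25, so |(-2x^2 - 5x - 6) + 69| < ε.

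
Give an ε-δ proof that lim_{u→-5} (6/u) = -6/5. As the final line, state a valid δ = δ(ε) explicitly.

δ = min(5/2, (25/12)ε)

Let ε > 0. We seek δ > 0 such that 0 < |u + 5| < δ implies |6/u + 6/5| < ε.
|6/u + 6/5| = 6·|-5 − u|/(5·|u|) = 6|u + 5|/(5|u|).
Require δ ≤ 5/2 so that |u| > 5 − 5/2 = 5/2, hence 5|u| > 25/2.
Then |6/u + 6/5| < 6|u + 5|/(25/2), which is < ε when |u + 5| < (25/12)ε.
Take δ = min(5/2, (25/12)ε). Then 0 < |u + 5| < δ gives both |u + 5| < 5/2 and |u + 5| < (25/12)ε, so |6/u + 6/5| < ε.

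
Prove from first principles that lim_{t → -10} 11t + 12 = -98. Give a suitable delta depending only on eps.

Suppose eps > 0. We need delta > 0 so that 0 < |t + 10| < delta implies |(11t + 12) + 98| < eps.
Since (11t + 12) + 98 = 11(t + 10), we have |(11t + 12) + 98| = 11|t + 10|.
Thus it suffices that |t + 10| < eps/11.
Take delta = eps/11. If 0 < |t + 10| < delta then |(11t + 12) + 98| = 11|t + 10| < 11·(eps/11) = eps.

delta = eps/11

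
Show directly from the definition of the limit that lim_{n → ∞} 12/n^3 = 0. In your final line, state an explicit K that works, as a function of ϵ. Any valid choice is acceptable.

K = (12/ϵ)^{1/3}

Let ϵ > 0. For n ≥ 1, |12/n^3 − 0| = 12/n^3.
12/n^3 < ϵ ⇔ n^3 > 12/ϵ ⇔ n > (12/ϵ)^{1/3}.
Take K = (12/ϵ)^{1/3}. Then n > K implies 12/n^3 < ϵ.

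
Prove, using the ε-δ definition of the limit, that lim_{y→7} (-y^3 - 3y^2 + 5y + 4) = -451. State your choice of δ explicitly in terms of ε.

δ = min(1, ε/209)

Fix ε > 0. We want δ > 0 such that 0 < |y − 7| < δ implies |(-y^3 - 3y^2 + 5y + 4) + 451| < ε.
(-y^3 - 3y^2 + 5y + 4) + 451 = -y^3 - 3y^2 + 5y + 455 = (y − 7)(-y^2 - 10y - 65).
So |(-y^3 - 3y^2 + 5y + 4) + 451| = |y − 7|·|-y^2 - 10y - 65|.
Require δ ≤ 1. Then |y − 7| < 1 gives |y| < 8, and by the triangle inequality |-y^2 - 10y - 65| ≤ 8^2 + 10·8 + 65 = 209.
Hence |(-y^3 - 3y^2 + 5y + 4) + 451| ≤ 209|y − 7| < ε provided |y − 7| < ε/209.
Take δ = min(1, ε/209). Then 0 < |y − 7| < δ gives both |y − 7| < 1 and |y − 7| < ε/209, so |(-y^3 - 3y^2 + 5y + 4) + 451| < ε.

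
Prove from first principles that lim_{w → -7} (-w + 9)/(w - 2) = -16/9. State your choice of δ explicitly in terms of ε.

δ = min(9/2, (81/14)ε)

Fix ε > 0. We want δ > 0 with 0 < |w + 7| < δ ⇒ |(-w + 9)/(w - 2) + 16/9| < ε.
Combining over a common denominator, (-w + 9)/(w - 2) + 16/9 = [(-w + 9)·(-9) − 16·(w - 2)] / [(-9)·(w - 2)] = -7(w + 7) / ((-9)(w - 2)).
So |(-w + 9)/(w - 2) + 16/9| = 7|w + 7| / (9·|w − 2|).
Restrict δ ≤ 9/2. Then |w + 7| < 9/2 gives |w − 2| = |(w + 7) + (-9)| ≥ 9 − 9/2 = 9/2.
Hence |(-w + 9)/(w - 2) + 16/9| < 7|w + 7|/(9·(9/2)) = (14/81)|w + 7|, which is < ε once |w + 7| < (81/14)ε.
Take δ = min(9/2, (81/14)ε). Then 0 < |w + 7| < δ forces both bounds, so |(-w + 9)/(w - 2) + 16/9| < ε.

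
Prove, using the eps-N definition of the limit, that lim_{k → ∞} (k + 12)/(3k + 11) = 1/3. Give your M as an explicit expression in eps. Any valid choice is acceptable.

Suppose eps > 0. For k ≥ 1, |(k + 12)/(3k + 11) − (1/3)| = |25|/(3(3k + 11)) = 25/(3(3k + 11)).
Since 3k + 11 ≥ 3k for k ≥ 1, this is ≤ 25/(3·3k) = (25/9)/k.
So |(k + 12)/(3k + 11) − (1/3)| < eps whenever k > (25/9)/eps.
Take M = (25/9)/eps. If k > M then |(k + 12)/(3k + 11) − (1/3)| ≤ (25/9)/k < eps.

M = (25/9)/eps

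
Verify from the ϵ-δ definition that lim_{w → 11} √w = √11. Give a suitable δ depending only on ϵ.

Fix ϵ > 0. We want δ > 0 such that 0 < |w − 11| < δ implies |√w − √11| < ϵ.
Rationalise: √w − √11 = (w − 11)/(√w + √11), so |√w − √11| = |w − 11|/(√w + √11).
Restrict δ ≤ 11 so that |w − 11| < 11 forces w > 0, and then √w + √11 > √11.
Hence |√w − √11| < |w − 11|/√11, which is < ϵ once |w − 11| < √11·ϵ.
Take δ = min(11, √11·ϵ). If 0 < |w − 11| < δ then w > 0 and |√w − √11| < |w − 11|/√11 < ϵ.

δ = min(11, √11·ϵ)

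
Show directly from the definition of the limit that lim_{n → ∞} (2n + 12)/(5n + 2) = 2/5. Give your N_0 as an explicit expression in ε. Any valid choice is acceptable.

Suppose ε > 0. For n ≥ 1, |(2n + 12)/(5n + 2) − (2/5)| = |56|/(5(5n + 2)) = 56/(5(5n + 2)).
Since 5n + 2 ≥ 5n for n ≥ 1, this is ≤ 56/(5·5n) = (56/25)/n.
So |(2n + 12)/(5n + 2) − (2/5)| < ε whenever n > (56/25)/ε.
Take N_0 = (56/25)/ε. If n > N_0 then |(2n + 12)/(5n + 2) − (2/5)| ≤ (56/25)/n < ε.

N_0 = (56/25)/ε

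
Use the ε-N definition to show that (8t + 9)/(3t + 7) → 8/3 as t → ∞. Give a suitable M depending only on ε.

M = (29/9)/ε

Fix ε > 0. We seek M > 0 such that t > M implies |(8t + 9)/(3t + 7) − (8/3)| < ε.
(8t + 9)/(3t + 7) − (8/3) = (3(8t + 9) − 8(3t + 7)) / (3(3t + 7)) = -29/(3(3t + 7)).
For t > 0 we have 3t + 7 > 3t, so |(8t + 9)/(3t + 7) − (8/3)| = 29/(3(3t + 7)) < 29/(3·3t) = (29/9)/t.
Thus |(8t + 9)/(3t + 7) − (8/3)| < ε whenever t > (29/9)/ε.
Take M = (29/9)/ε. If t > M then |(8t + 9)/(3t + 7) − (8/3)| < (29/9)/t < ε.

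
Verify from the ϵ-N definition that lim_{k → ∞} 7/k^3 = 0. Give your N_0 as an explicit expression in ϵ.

N_0 = (7/ϵ)^{1/3}

Let ϵ > 0 be given. For k ≥ 1, |7/k^3 − 0| = 7/k^3.
7/k^3 < ϵ ⇔ k^3 > 7/ϵ ⇔ k > (7/ϵ)^{1/3}.
Take N_0 = (7/ϵ)^{1/3}. Then k > N_0 implies 7/k^3 < ϵ.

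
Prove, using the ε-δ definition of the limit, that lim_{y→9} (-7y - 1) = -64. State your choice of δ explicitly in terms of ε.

Suppose ε > 0. We need δ > 0 so that 0 < |y − 9| < δ implies |(-7y - 1) + 64| < ε.
|(-7y - 1) + 64| = |-7y + 63| = 7|y − 9|.
So 7|y − 9| < ε exactly when |y − 9| < ε/7.
Choosing δ = ε/7 gives |(-7y - 1) + 64| = 7|y − 9| < ε whenever |y − 9| < δ.

δ = ε/7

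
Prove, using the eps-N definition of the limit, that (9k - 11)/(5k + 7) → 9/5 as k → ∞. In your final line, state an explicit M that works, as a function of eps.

M = (118/25)/eps

Suppose eps > 0. For k ≥ 1, |(9k - 11)/(5k + 7) − (9/5)| = |-118|/(5(5k + 7)) = 118/(5(5k + 7)).
Since 5k + 7 ≥ 5k for k ≥ 1, this is ≤ 118/(5·5k) = (118/25)/k.
So |(9k - 11)/(5k + 7) − (9/5)| < eps whenever k > (118/25)/eps.
Take M = (118/25)/eps. If k > M then |(9k - 11)/(5k + 7) − (9/5)| ≤ (118/25)/k < eps.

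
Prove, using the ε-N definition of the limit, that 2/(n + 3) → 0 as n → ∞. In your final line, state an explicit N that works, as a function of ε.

Fix ε > 0. For n ≥ 1, |2/(n + 3) − 0| = 2/(n + 3) ≤ 2/n.
We need 2/n < ε, i.e. n > 2/ε.
Take N = 2/ε. If n > N then |2/(n + 3)| ≤ 2/n < ε.

N = 2/ε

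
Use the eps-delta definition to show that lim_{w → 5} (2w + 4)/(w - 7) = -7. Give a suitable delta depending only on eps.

Suppose eps > 0. We want delta > 0 with 0 < |w − 5| < delta ⇒ |(2w + 4)/(w - 7) + 7| < eps.
Combining over a common denominator, (2w + 4)/(w - 7) + 7 = [(2w + 4)·(-2) − 14·(w - 7)] / [(-2)·(w - 7)] = -18(w − 5) / ((-2)(w - 7)).
So |(2w + 4)/(w - 7) + 7| = 18|w − 5| / (2·|w − 7|).
Require delta ≤ 1, so |w − 7| ≥ |-2| − |w − 5| > 2 − 1 = 1.
Hence |(2w + 4)/(w - 7) + 7| < 18|w − 5|/(2·1) = 9|w − 5|, which is < eps once |w − 5| < (1/9)eps.
Take delta = min(1, (1/9)eps). Then 0 < |w − 5| < delta forces both bounds, so |(2w + 4)/(w - 7) + 7| < eps.

delta = min(1, (1/9)eps)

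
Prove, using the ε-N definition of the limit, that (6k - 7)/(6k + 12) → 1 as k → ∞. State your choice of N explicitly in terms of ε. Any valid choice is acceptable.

Suppose ε > 0. For k ≥ 1, |(6k - 7)/(6k + 12) − 1| = |-114|/(6(6k + 12)) = 114/(6(6k + 12)).
Since 6k + 12 ≥ 6k for k ≥ 1, this is ≤ 114/(6·6k) = (19/6)/k.
So |(6k - 7)/(6k + 12) − 1| < ε whenever k > (19/6)/ε.
Take N = (19/6)/ε. If k > N then |(6k - 7)/(6k + 12) − 1| ≤ (19/6)/k < ε.

N = (19/6)/ε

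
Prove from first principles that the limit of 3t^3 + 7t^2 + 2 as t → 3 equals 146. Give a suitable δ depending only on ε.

δ = min(1, ε/160)

Let ε > 0. We want δ > 0 such that 0 < |t − 3| < δ implies |(3t^3 + 7t^2 + 2) − 146| < ε.
(3t^3 + 7t^2 + 2) − 146 = 3t^3 + 7t^2 - 144 = (t − 3)(3t^2 + 16t + 48).
So |(3t^3 + 7t^2 + 2) − 146| = |t − 3|·|3t^2 + 16t + 48|.
Assume first that |t − 3| < 1, so |t| < 4. Then |3t^2 + 16t + 48| ≤ 3·4^2 + 16·4 + 48 = 160.
Hence |(3t^3 + 7t^2 + 2) − 146| ≤ 160|t − 3| < ε provided |t − 3| < ε/160.
Take δ = min(1, ε/160). Then 0 < |t − 3| < δ gives both |t − 3| < 1 and |t − 3| < ε/160, so |(3t^3 + 7t^2 + 2) − 146| < ε.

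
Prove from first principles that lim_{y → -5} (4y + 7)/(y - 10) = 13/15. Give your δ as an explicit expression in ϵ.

δ = min(15/2, (225/94)ϵ)

Let ϵ > 0 be given. We want δ > 0 with 0 < |y + 5| < δ ⇒ |(4y + 7)/(y - 10) − (13/15)| < ϵ.
Combining over a common denominator, (4y + 7)/(y - 10) − (13/15) = [(4y + 7)·(-15) − (-13)·(y - 10)] / [(-15)·(y - 10)] = -47(y + 5) / ((-15)(y - 10)).
So |(4y + 7)/(y - 10) − (13/15)| = 47|y + 5| / (15·|y − 10|).
Restrict δ ≤ 15/2. Then |y + 5| < 15/2 gives |y − 10| = |(y + 5) + (-15)| ≥ 15 − 15/2 = 15/2.
Hence |(4y + 7)/(y - 10) − (13/15)| < 47|y + 5|/(15·(15/2)) = (94/225)|y + 5|, which is < ϵ once |y + 5| < (225/94)ϵ.
Take δ = min(15/2, (225/94)ϵ). Then 0 < |y + 5| < δ forces both bounds, so |(4y + 7)/(y - 10) − (13/15)| < ϵ.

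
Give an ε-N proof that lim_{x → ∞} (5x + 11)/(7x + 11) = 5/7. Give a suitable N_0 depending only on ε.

Let ε > 0 be given. We seek N_0 > 0 such that x > N_0 implies |(5x + 11)/(7x + 11) − (5/7)| < ε.
(5x + 11)/(7x + 11) − (5/7) = (7(5x + 11) − 5(7x + 11)) / (7(7x + 11)) = 22/(7(7x + 11)).
For x > 0 we have 7x + 11 > 7x, so |(5x + 11)/(7x + 11) − (5/7)| = 22/(7(7x + 11)) < 22/(7·7x) = (22/49)/x.
Thus |(5x + 11)/(7x + 11) − (5/7)| < ε whenever x > (22/49)/ε.
Take N_0 = (22/49)/ε. If x > N_0 then |(5x + 11)/(7x + 11) − (5/7)| < (22/49)/x < ε.

N_0 = (22/49)/ε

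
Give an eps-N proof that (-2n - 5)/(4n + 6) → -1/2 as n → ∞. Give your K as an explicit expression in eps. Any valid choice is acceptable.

K = (1/2)/eps

Suppose eps > 0. For n ≥ 1, |(-2n - 5)/(4n + 6) + 1/2| = |-8|/(4(4n + 6)) = 8/(4(4n + 6)).
Since 4n + 6 ≥ 4n for n ≥ 1, this is ≤ 8/(4·4n) = (1/2)/n.
So |(-2n - 5)/(4n + 6) + 1/2| < eps whenever n > (1/2)/eps.
Take K = (1/2)/eps. If n > K then |(-2n - 5)/(4n + 6) + 1/2| ≤ (1/2)/n < eps.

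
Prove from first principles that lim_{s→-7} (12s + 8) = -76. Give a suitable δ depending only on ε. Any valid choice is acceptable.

Fix ε > 0. We need δ > 0 so that 0 < |s + 7| < δ implies |(12s + 8) + 76| < ε.
|(12s + 8) + 76| = |12s + 84| = 12|s + 7|.
Thus it suffices that |s + 7| < ε/12.
Choosing δ = ε/12 gives |(12s + 8) + 76| = 12|s + 7| < ε whenever |s + 7| < δ.

δ = ε/12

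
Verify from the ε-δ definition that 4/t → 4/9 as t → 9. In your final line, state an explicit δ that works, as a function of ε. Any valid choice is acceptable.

Let ε > 0 be given. We seek δ > 0 such that 0 < |t − 9| < δ implies |4/t − (4/9)| < ε.
|4/t − (4/9)| = 4·|9 − t|/(9·|t|) = 4|t − 9|/(9|t|).
Require δ ≤ 9/2 so that |t| > 9 − 9/2 = 9/2, hence 9|t| > 81/2.
Then |4/t − (4/9)| < 4|t − 9|/(81/2), which is < ε when |t − 9| < (81/8)ε.
Take δ = min(9/2, (81/8)ε). Then 0 < |t − 9| < δ gives both |t − 9| < 9/2 and |t − 9| < (81/8)ε, so |4/t − (4/9)| < ε.

δ = min(9/2, (81/8)ε)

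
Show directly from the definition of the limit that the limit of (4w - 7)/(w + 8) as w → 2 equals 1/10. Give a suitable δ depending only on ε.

δ = min(5, (50/39)ε)

Let ε > 0 be given. We want δ > 0 with 0 < |w − 2| < δ ⇒ |(4w - 7)/(w + 8) − (1/10)| < ε.
Combining over a common denominator, (4w - 7)/(w + 8) − (1/10) = [(4w - 7)·10 − 1·(w + 8)] / [10·(w + 8)] = 39(w − 2) / (10(w + 8)).
So |(4w - 7)/(w + 8) − (1/10)| = 39|w − 2| / (10·|w + 8|).
Require δ ≤ 5, so |w + 8| ≥ |10| − |w − 2| > 10 − 5 = 5.
Hence |(4w - 7)/(w + 8) − (1/10)| < 39|w − 2|/(10·5) = (39/50)|w − 2|, which is < ε once |w − 2| < (50/39)ε.
Take δ = min(5, (50/39)ε). Then 0 < |w − 2| < δ forces both bounds, so |(4w - 7)/(w + 8) − (1/10)| < ε.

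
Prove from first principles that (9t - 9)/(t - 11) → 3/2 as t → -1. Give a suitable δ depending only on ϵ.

Suppose ϵ > 0. We want δ > 0 with 0 < |t + 1| < δ ⇒ |(9t - 9)/(t - 11) − (3/2)| < ϵ.
Combining over a common denominator, (9t - 9)/(t - 11) − (3/2) = [(9t - 9)·(-12) − (-18)·(t - 11)] / [(-12)·(t - 11)] = -90(t + 1) / ((-12)(t - 11)).
So |(9t - 9)/(t - 11) − (3/2)| = 90|t + 1| / (12·|t − 11|).
Require δ ≤ 6, so |t − 11| ≥ |-12| − |t + 1| > 12 − 6 = 6.
Hence |(9t - 9)/(t - 11) − (3/2)| < 90|t + 1|/(12·6) = (5/4)|t + 1|, which is < ϵ once |t + 1| < (4/5)ϵ.
Take δ = min(6, (4/5)ϵ). Then 0 < |t + 1| < δ forces both bounds, so |(9t - 9)/(t - 11) − (3/2)| < ϵ.

δ = min(6, (4/5)ϵ)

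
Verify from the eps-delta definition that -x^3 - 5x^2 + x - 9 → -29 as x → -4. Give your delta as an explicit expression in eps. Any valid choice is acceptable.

Let eps > 0 be given. We want delta > 0 such that 0 < |x + 4| < delta implies |(-x^3 - 5x^2 + x - 9) + 29| < eps.
(-x^3 - 5x^2 + x - 9) + 29 = -x^3 - 5x^2 + x + 20 = (x + 4)(-x^2 - x + 5).
So |(-x^3 - 5x^2 + x - 9) + 29| = |x + 4|·|-x^2 - x + 5|.
Require delta ≤ 2. Then |x + 4| < 2 gives |x| < 6, and by the triangle inequality |-x^2 - x + 5| ≤ 6^2 + 6 + 5 = 47.
Hence |(-x^3 - 5x^2 + x - 9) + 29| ≤ 47|x + 4| < eps provided |x + 4| < eps/47.
Take delta = min(2, eps/47). Then 0 < |x + 4| < delta gives both |x + 4| < 2 and |x + 4| < eps/47, so |(-x^3 - 5x^2 + x - 9) + 29| < eps.

delta = min(2, eps/47)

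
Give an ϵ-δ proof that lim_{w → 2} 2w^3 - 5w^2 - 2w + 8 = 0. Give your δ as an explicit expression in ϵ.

Let ϵ > 0 be given. We want δ > 0 such that 0 < |w − 2| < δ implies |(2w^3 - 5w^2 - 2w + 8)| < ϵ.
(2w^3 - 5w^2 - 2w + 8) = 2w^3 - 5w^2 - 2w + 8 = (w − 2)(2w^2 - w - 4).
So |(2w^3 - 5w^2 - 2w + 8)| = |w − 2|·|2w^2 - w - 4|.
Assume first that |w − 2| < 1, so |w| < 3. Then |2w^2 - w - 4| ≤ 2·3^2 + 3 + 4 = 25.
Hence |(2w^3 - 5w^2 - 2w + 8)| ≤ 25|w − 2| < ϵ provided |w − 2| < ϵ/25.
Take δ = min(1, ϵ/25). Then 0 < |w − 2| < δ gives both |w − 2| < 1 and |w − 2| < ϵ/25, so |(2w^3 - 5w^2 - 2w + 8)| < ϵ.

δ = min(1, ϵ/25)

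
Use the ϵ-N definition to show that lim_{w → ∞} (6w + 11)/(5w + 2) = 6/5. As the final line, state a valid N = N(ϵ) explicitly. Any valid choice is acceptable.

N = (43/25)/ϵ

Suppose ϵ > 0. We seek N > 0 such that w > N implies |(6w + 11)/(5w + 2) − (6/5)| < ϵ.
(6w + 11)/(5w + 2) − (6/5) = (5(6w + 11) − 6(5w + 2)) / (5(5w + 2)) = 43/(5(5w + 2)).
For w > 0 we have 5w + 2 > 5w, so |(6w + 11)/(5w + 2) − (6/5)| = 43/(5(5w + 2)) < 43/(5·5w) = (43/25)/w.
Thus |(6w + 11)/(5w + 2) − (6/5)| < ϵ whenever w > (43/25)/ϵ.
Take N = (43/25)/ϵ. If w > N then |(6w + 11)/(5w + 2) − (6/5)| < (43/25)/w < ϵ.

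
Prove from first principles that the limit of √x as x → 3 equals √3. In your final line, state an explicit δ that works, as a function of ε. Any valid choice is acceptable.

Let ε > 0 be given. We want δ > 0 such that 0 < |x − 3| < δ implies |√x − √3| < ε.
Multiplying by the conjugate, |√x − √3| = |x − 3|/(√x + √3).
Restrict δ ≤ 3 so that |x − 3| < 3 forces x > 0, and then √x + √3 > √3.
Hence |√x − √3| < |x − 3|/√3, which is < ε once |x − 3| < √3·ε.
Take δ = min(3, √3·ε). If 0 < |x − 3| < δ then x > 0 and |√x − √3| < |x − 3|/√3 < ε.

δ = min(3, √3·ε)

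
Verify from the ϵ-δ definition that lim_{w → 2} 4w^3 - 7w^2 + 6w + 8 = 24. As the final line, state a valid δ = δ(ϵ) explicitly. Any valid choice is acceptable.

δ = min(1, ϵ/47)

Let ϵ > 0. We want δ > 0 such that 0 < |w − 2| < δ implies |(4w^3 - 7w^2 + 6w + 8) − 24| < ϵ.
(4w^3 - 7w^2 + 6w + 8) − 24 = 4w^3 - 7w^2 + 6w - 16 = (w − 2)(4w^2 + w + 8).
So |(4w^3 - 7w^2 + 6w + 8) − 24| = |w − 2|·|4w^2 + w + 8|.
Require δ ≤ 1. Then |w − 2| < 1 gives |w| < 3, and by the triangle inequality |4w^2 + w + 8| ≤ 4·3^2 + 3 + 8 = 47.
Hence |(4w^3 - 7w^2 + 6w + 8) − 24| ≤ 47|w − 2| < ϵ provided |w − 2| < ϵ/47.
Choosing δ = min(1, ϵ/47) ensures both conditions, hence |(4w^3 - 7w^2 + 6w + 8) − 24| < ϵ.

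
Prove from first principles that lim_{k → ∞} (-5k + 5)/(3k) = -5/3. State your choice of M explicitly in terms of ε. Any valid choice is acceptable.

Let ε > 0. For k ≥ 1, |(-5k + 5)/(3k) + 5/3| = |15|/(3(3k)) = 15/(3(3k)).
Since 3k ≥ 3k for k ≥ 1, this is ≤ 15/(3·3k) = (5/3)/k.
So |(-5k + 5)/(3k) + 5/3| < ε whenever k > (5/3)/ε.
Take M = (5/3)/ε. If k > M then |(-5k + 5)/(3k) + 5/3| ≤ (5/3)/k < ε.

M = (5/3)/ε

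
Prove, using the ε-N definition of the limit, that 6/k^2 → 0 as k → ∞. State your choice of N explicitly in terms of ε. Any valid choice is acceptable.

Suppose ε > 0. For k ≥ 1, |6/k^2 − 0| = 6/k^2.
6/k^2 < ε ⇔ k^2 > 6/ε ⇔ k > (6/ε)^{1/2}.
Take N = (6/ε)^{1/2}. Then k > N implies 6/k^2 < ε.

N = (6/ε)^{1/2}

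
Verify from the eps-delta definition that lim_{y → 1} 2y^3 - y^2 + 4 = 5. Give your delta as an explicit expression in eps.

delta = min(1, eps/11)

Let eps > 0. We want delta > 0 such that 0 < |y − 1| < delta implies |(2y^3 - y^2 + 4) − 5| < eps.
(2y^3 - y^2 + 4) − 5 = 2y^3 - y^2 - 1 = (y − 1)(2y^2 + y + 1).
So |(2y^3 - y^2 + 4) − 5| = |y − 1|·|2y^2 + y + 1|.
Require delta ≤ 1. Then |y − 1| < 1 gives |y| < 2, and by the triangle inequality |2y^2 + y + 1| ≤ 2·2^2 + 2 + 1 = 11.
Hence |(2y^3 - y^2 + 4) − 5| ≤ 11|y − 1| < eps provided |y − 1| < eps/11.
Choosing delta = min(1, eps/11) ensures both conditions, hence |(2y^3 - y^2 + 4) − 5| < eps.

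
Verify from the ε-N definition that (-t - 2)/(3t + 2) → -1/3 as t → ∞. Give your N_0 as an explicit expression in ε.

N_0 = (4/9)/ε

Fix ε > 0. We seek N_0 > 0 such that t > N_0 implies |(-t - 2)/(3t + 2) + 1/3| < ε.
(-t - 2)/(3t + 2) + 1/3 = (3(-t - 2) − (-1)(3t + 2)) / (3(3t + 2)) = -4/(3(3t + 2)).
For t > 0 we have 3t + 2 > 3t, so |(-t - 2)/(3t + 2) + 1/3| = 4/(3(3t + 2)) < 4/(3·3t) = (4/9)/t.
Thus |(-t - 2)/(3t + 2) + 1/3| < ε whenever t > (4/9)/ε.
Take N_0 = (4/9)/ε. If t > N_0 then |(-t - 2)/(3t + 2) + 1/3| < (4/9)/t < ε.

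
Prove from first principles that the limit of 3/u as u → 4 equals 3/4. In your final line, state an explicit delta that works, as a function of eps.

Suppose eps > 0. We seek delta > 0 such that 0 < |u − 4| < delta implies |3/u − (3/4)| < eps.
|3/u − (3/4)| = 3·|4 − u|/(4·|u|) = 3|u − 4|/(4|u|).
Restrict delta ≤ 2. Then |u − 4| < 2 gives |u| > 2, so 4|u| > 8.
Then |3/u − (3/4)| < 3|u − 4|/8, which is < eps when |u − 4| < (8/3)eps.
Take delta = min(2, (8/3)eps). Then 0 < |u − 4| < delta gives both |u − 4| < 2 and |u − 4| < (8/3)eps, so |3/u − (3/4)| < eps.

delta = min(2, (8/3)eps)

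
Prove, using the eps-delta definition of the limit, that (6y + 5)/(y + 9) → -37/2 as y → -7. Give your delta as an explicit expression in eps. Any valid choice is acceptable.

delta = min(1, (2/49)eps)

Let eps > 0 be given. We want delta > 0 with 0 < |y + 7| < delta ⇒ |(6y + 5)/(y + 9) + 37/2| < eps.
Combining over a common denominator, (6y + 5)/(y + 9) + 37/2 = [(6y + 5)·2 − (-37)·(y + 9)] / [2·(y + 9)] = 49(y + 7) / (2(y + 9)).
So |(6y + 5)/(y + 9) + 37/2| = 49|y + 7| / (2·|y + 9|).
Require delta ≤ 1, so |y + 9| ≥ |2| − |y + 7| > 2 − 1 = 1.
Hence |(6y + 5)/(y + 9) + 37/2| < 49|y + 7|/(2·1) = (49/2)|y + 7|, which is < eps once |y + 7| < (2/49)eps.
Take delta = min(1, (2/49)eps). Then 0 < |y + 7| < delta forces both bounds, so |(6y + 5)/(y + 9) + 37/2| < eps.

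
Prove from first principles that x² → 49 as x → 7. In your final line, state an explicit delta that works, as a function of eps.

Let eps > 0 be given. We seek delta > 0 with 0 < |x − 7| < delta ⇒ |x² − 49| < eps.
Factor: x² − 49 = (x − 7)(x + 7), so |x² − 49| = |x − 7|·|x + 7|.
Impose delta ≤ 1 so that |x| < 8; then |x + 7| ≤ 15.
Hence |x² − 49| ≤ 15|x − 7|, which is < eps once |x − 7| < eps/15.
Take delta = min(1, eps/15). If 0 < |x − 7| < delta then both bounds hold and |x² − 49| ≤ 15|x − 7| < 15·(eps/15) = eps.

delta = min(1, eps/15)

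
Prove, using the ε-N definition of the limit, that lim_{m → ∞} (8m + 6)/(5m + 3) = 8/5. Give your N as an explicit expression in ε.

Fix ε > 0. For m ≥ 1, |(8m + 6)/(5m + 3) − (8/5)| = |6|/(5(5m + 3)) = 6/(5(5m + 3)).
Since 5m + 3 ≥ 5m for m ≥ 1, this is ≤ 6/(5·5m) = (6/25)/m.
So |(8m + 6)/(5m + 3) − (8/5)| < ε whenever m > (6/25)/ε.
Take N = (6/25)/ε. If m > N then |(8m + 6)/(5m + 3) − (8/5)| ≤ (6/25)/m < ε.

N = (6/25)/ε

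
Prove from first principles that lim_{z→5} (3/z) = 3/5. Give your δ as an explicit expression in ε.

Let ε > 0. We seek δ > 0 such that 0 < |z − 5| < δ implies |3/z − (3/5)| < ε.
|3/z − (3/5)| = 3·|5 − z|/(5·|z|) = 3|z − 5|/(5|z|).
Restrict δ ≤ 5/2. Then |z − 5| < 5/2 gives |z| > 5/2, so 5|z| > 25/2.
Then |3/z − (3/5)| < 3|z − 5|/(25/2), which is < ε when |z − 5| < (25/6)ε.
Take δ = min(5/2, (25/6)ε). Then 0 < |z − 5| < δ gives both |z − 5| < 5/2 and |z − 5| < (25/6)ε, so |3/z − (3/5)| < ε.

δ = min(5/2, (25/6)ε)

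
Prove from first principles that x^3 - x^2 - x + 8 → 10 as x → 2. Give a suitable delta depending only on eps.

delta = min(1, eps/13)

Let eps > 0. We want delta > 0 such that 0 < |x − 2| < delta implies |(x^3 - x^2 - x + 8) − 10| < eps.
(x^3 - x^2 - x + 8) − 10 = x^3 - x^2 - x - 2 = (x − 2)(x^2 + x + 1).
So |(x^3 - x^2 - x + 8) − 10| = |x − 2|·|x^2 + x + 1|.
Assume first that |x − 2| < 1, so |x| < 3. Then |x^2 + x + 1| ≤ 3^2 + 3 + 1 = 13.
Hence |(x^3 - x^2 - x + 8) − 10| ≤ 13|x − 2| < eps provided |x − 2| < eps/13.
Choosing delta = min(1, eps/13) ensures both conditions, hence |(x^3 - x^2 - x + 8) − 10| < eps.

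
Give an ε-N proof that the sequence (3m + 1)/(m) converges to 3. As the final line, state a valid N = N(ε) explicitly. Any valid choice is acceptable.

N = 1/ε

Fix ε > 0. For m ≥ 1, |(3m + 1)/(m) − 3| = |1|/((m)) = 1/((m)).
Since m ≥ m for m ≥ 1, this is ≤ 1/(m) = 1/m.
So |(3m + 1)/(m) − 3| < ε whenever m > 1/ε.
Take N = 1/ε. If m > N then |(3m + 1)/(m) − 3| ≤ 1/m < ε.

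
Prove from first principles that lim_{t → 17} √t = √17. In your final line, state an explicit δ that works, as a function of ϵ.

δ = min(17, √17·ϵ)

Fix ϵ > 0. We want δ > 0 such that 0 < |t − 17| < δ implies |√t − √17| < ϵ.
Multiplying by the conjugate, |√t − √17| = |t − 17|/(√t + √17).
Restrict δ ≤ 17 so that |t − 17| < 17 forces t > 0, and then √t + √17 > √17.
Hence |√t − √17| < |t − 17|/√17, which is < ϵ once |t − 17| < √17·ϵ.
Take δ = min(17, √17·ϵ). If 0 < |t − 17| < δ then t > 0 and |√t − √17| < |t − 17|/√17 < ϵ.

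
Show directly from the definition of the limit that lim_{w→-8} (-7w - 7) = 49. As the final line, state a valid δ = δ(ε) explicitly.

Let ε > 0 be given. We need δ > 0 so that 0 < |w + 8| < δ implies |(-7w - 7) − 49| < ε.
|(-7w - 7) − 49| = |-7w - 56| = 7|w + 8|.
Thus it suffices that |w + 8| < ε/7.
Take δ = ε/7. If 0 < |w + 8| < δ then |(-7w - 7) − 49| = 7|w + 8| < 7·(ε/7) = ε.

δ = ε/7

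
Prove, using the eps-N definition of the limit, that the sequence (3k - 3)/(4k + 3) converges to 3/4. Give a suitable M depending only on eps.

Let eps > 0 be given. For k ≥ 1, |(3k - 3)/(4k + 3) − (3/4)| = |-21|/(4(4k + 3)) = 21/(4(4k + 3)).
Since 4k + 3 ≥ 4k for k ≥ 1, this is ≤ 21/(4·4k) = (21/16)/k.
So |(3k - 3)/(4k + 3) − (3/4)| < eps whenever k > (21/16)/eps.
Take M = (21/16)/eps. If k > M then |(3k - 3)/(4k + 3) − (3/4)| ≤ (21/16)/k < eps.

M = (21/16)/eps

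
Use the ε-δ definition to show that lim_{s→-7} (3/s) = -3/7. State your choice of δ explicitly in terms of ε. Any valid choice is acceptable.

Fix ε > 0. We seek δ > 0 such that 0 < |s + 7| < δ implies |3/s + 3/7| < ε.
|3/s + 3/7| = 3·|-7 − s|/(7·|s|) = 3|s + 7|/(7|s|).
Require δ ≤ 7/2 so that |s| > 7 − 7/2 = 7/2, hence 7|s| > 49/2.
Then |3/s + 3/7| < 3|s + 7|/(49/2), which is < ε when |s + 7| < (49/6)ε.
Take δ = min(7/2, (49/6)ε). Then 0 < |s + 7| < δ gives both |s + 7| < 7/2 and |s + 7| < (49/6)ε, so |3/s + 3/7| < ε.

δ = min(7/2, (49/6)ε)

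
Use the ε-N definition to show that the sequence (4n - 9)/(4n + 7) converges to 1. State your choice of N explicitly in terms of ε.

Let ε > 0. For n ≥ 1, |(4n - 9)/(4n + 7) − 1| = |-64|/(4(4n + 7)) = 64/(4(4n + 7)).
Since 4n + 7 ≥ 4n for n ≥ 1, this is ≤ 64/(4·4n) = 4/n.
So |(4n - 9)/(4n + 7) − 1| < ε whenever n > 4/ε.
Take N = 4/ε. If n > N then |(4n - 9)/(4n + 7) − 1| ≤ 4/n < ε.

N = 4/ε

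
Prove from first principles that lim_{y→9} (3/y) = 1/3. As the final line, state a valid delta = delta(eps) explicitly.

Fix eps > 0. We seek delta > 0 such that 0 < |y − 9| < delta implies |3/y − (1/3)| < eps.
|3/y − (1/3)| = 3·|9 − y|/(9·|y|) = 3|y − 9|/(9|y|).
Restrict delta ≤ 9/2. Then |y − 9| < 9/2 gives |y| > 9/2, so 9|y| > 81/2.
Then |3/y − (1/3)| < 3|y − 9|/(81/2), which is < eps when |y − 9| < (27/2)eps.
Take delta = min(9/2, (27/2)eps). Then 0 < |y − 9| < delta gives both |y − 9| < 9/2 and |y − 9| < (27/2)eps, so |3/y − (1/3)| < eps.

delta = min(9/2, (27/2)eps)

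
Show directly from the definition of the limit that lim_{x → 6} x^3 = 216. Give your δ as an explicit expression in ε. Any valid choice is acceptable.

Let ε > 0 be given. We seek δ > 0 with 0 < |x − 6| < δ ⇒ |x^3 − 216| < ε.
Factor: x^3 − 216 = (x − 6)(x^2 + 6x + 36), so |x^3 − 216| = |x − 6|·|x^2 + 6x + 36|.
Impose δ ≤ 1 so that |x| < 7; then |x^2 + 6x + 36| ≤ 127.
Hence |x^3 − 216| ≤ 127|x − 6|, which is < ε once |x − 6| < ε/127.
Take δ = min(1, ε/127). If 0 < |x − 6| < δ then both bounds hold and |x^3 − 216| ≤ 127|x − 6| < 127·(ε/127) = ε.

δ = min(1, ε/127)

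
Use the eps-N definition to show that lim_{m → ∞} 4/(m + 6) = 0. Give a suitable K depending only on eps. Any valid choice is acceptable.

K = 4/eps

Let eps > 0. For m ≥ 1, |4/(m + 6) − 0| = 4/(m + 6) ≤ 4/m.
We need 4/m < eps, i.e. m > 4/eps.
Take K = 4/eps. If m > K then |4/(m + 6)| ≤ 4/m < eps.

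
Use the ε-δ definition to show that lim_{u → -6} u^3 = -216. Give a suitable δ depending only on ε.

Let ε > 0. We seek δ > 0 with 0 < |u + 6| < δ ⇒ |u^3 + 216| < ε.
Factor: u^3 + 216 = (u + 6)(u^2 - 6u + 36), so |u^3 + 216| = |u + 6|·|u^2 - 6u + 36|.
Restrict δ ≤ 1. Then |u + 6| < 1 gives |u| < 7, so by the triangle inequality |u^2 - 6u + 36| ≤ 7^2 + 6·7 + 36 = 127.
Hence |u^3 + 216| ≤ 127|u + 6|, which is < ε once |u + 6| < ε/127.
Take δ = min(1, ε/127). If 0 < |u + 6| < δ then both bounds hold and |u^3 + 216| ≤ 127|u + 6| < 127·(ε/127) = ε.

δ = min(1, ε/127)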